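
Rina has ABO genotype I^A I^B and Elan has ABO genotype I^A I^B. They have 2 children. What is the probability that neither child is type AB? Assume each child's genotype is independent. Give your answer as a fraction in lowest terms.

ABO cross I^A I^B × I^A I^B → 1/4 A, 1/4 B, 1/2 AB.
So P(type AB) = 1/2 per child.
P(not type AB) = 1/2 for one child; (1/2)^2 = 1/4.

1/4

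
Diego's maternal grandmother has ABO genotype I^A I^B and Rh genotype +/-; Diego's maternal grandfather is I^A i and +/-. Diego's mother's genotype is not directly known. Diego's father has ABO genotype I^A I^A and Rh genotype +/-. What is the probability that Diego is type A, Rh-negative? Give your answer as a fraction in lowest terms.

3/16

Diego's mother's ABO genotype from I^A I^B × I^A i: 1/4 I^A I^A, 1/4 I^A I^B, 1/4 I^A i, 1/4 I^B i.
Crossing each possibility with the father I^A I^A and summing P(type A): 1/4·1 + 1/4·1/2 + 1/4·1 + 1/4·1/2 = 3/4.
Similarly for Rh via the mother's Rh distribution: P(Rh-) = 1/4.
Independent loci: 3/4 × 1/4 = 3/16.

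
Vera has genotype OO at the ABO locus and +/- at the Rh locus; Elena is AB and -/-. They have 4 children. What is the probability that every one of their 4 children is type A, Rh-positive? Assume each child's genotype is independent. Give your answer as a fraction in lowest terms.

1/256

ABO cross OO × AB → 1/2 A, 1/2 B.
Rh cross +/- × -/- → 1/2 Rh+, 1/2 Rh-; so P(type A, Rh-positive) = 1/2 × 1/2 = 1/4 per child.
All 4 independent: (1/4)^4 = 1/256.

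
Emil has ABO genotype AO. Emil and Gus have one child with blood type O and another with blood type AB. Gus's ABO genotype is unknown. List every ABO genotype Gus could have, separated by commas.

For each candidate genotype of Gus, check whether crossing it with AO can produce every observed child phenotype.
  AA → possible child types {A} ✗
  AB → possible child types {A, B, AB} ✗
  AO → possible child types {O, A} ✗
  BB → possible child types {B, AB} ✗
  BO → possible child types {O, A, B, AB} ✓
  OO → possible child types {O, A} ✗

BO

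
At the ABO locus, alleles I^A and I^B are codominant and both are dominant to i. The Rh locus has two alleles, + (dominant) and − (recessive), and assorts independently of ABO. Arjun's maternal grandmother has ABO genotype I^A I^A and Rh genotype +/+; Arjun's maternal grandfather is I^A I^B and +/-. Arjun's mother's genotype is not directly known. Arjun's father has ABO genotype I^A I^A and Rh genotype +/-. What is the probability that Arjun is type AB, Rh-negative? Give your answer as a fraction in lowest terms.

Arjun's mother's ABO genotype from I^A I^A × I^A I^B: 1/2 I^A I^A, 1/2 I^A I^B.
Crossing each possibility with the father I^A I^A and summing P(type AB): 1/2·0 + 1/2·1/2 = 1/4.
Similarly for Rh via the mother's Rh distribution: P(Rh-) = 1/8.
Independent loci: 1/4 × 1/8 = 1/32.

1/32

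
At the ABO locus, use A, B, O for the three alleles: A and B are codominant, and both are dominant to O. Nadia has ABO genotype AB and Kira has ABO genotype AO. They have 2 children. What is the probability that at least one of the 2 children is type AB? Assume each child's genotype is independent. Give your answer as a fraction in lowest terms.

7/16

ABO cross AB × AO → 1/2 A, 1/4 B, 1/4 AB.
So P(type AB) = 1/4 per child.
P(none) = (3/4)^2 = 9/16; P(at least one) = 1 − 9/16 = 7/16.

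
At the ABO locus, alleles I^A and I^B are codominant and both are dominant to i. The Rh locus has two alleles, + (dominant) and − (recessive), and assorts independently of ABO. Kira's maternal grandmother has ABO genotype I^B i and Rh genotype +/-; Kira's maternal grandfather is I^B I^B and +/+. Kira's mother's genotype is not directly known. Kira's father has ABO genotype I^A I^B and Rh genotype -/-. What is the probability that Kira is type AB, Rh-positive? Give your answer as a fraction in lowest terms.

9/32

Kira's mother's ABO genotype from I^B i × I^B I^B: 1/2 I^B I^B, 1/2 I^B i.
Crossing each possibility with the father I^A I^B and summing P(type AB): 1/2·1/2 + 1/2·1/4 = 3/8.
Similarly for Rh via the mother's Rh distribution: P(Rh+) = 3/4.
Independent loci: 3/8 × 3/4 = 9/32.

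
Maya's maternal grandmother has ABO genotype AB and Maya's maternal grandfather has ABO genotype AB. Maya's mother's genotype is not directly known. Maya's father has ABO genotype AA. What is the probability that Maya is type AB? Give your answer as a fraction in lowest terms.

Maya's mother's ABO genotype from AB × AB: 1/4 AA, 1/2 AB, 1/4 BB.
Crossing each possibility with the father AA and summing P(type AB): 1/4·0 + 1/2·1/2 + 1/4·1 = 1/2.

1/2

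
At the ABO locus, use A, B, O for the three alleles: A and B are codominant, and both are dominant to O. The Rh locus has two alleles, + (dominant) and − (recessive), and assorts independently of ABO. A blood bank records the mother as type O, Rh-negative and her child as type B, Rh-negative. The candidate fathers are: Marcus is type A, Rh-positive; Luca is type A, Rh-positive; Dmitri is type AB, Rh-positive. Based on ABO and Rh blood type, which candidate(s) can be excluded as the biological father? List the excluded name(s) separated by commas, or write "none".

Marcus, Luca

A candidate is excluded only if no genotype consistent with his phenotype could produce a type B, Rh-negative child with a type O, Rh-negative mother.
Marcus (type A, Rh+): no genotype consistent with that phenotype can produce a type-B Rh- child with a type-O mother.
Luca (type A, Rh+): no genotype consistent with that phenotype can produce a type-B Rh- child with a type-O mother.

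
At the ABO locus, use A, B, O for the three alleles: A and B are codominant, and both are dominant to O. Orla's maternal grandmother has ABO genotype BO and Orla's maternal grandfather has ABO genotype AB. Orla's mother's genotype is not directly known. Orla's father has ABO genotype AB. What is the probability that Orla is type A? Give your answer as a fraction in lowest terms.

Orla's mother's ABO genotype from BO × AB: 1/4 AB, 1/4 AO, 1/4 BB, 1/4 BO.
Crossing each possibility with the father AB and summing P(type A): 1/4·1/4 + 1/4·1/2 + 1/4·0 + 1/4·1/4 = 1/4.

1/4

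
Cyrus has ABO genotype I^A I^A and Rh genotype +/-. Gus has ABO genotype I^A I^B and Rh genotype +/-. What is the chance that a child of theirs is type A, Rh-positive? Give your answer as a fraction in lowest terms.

3/8

ABO cross I^A I^A × I^A I^B → offspring phenotypes: 1/2 A, 1/2 AB.
Rh cross +/- × +/- → 3/4 Rh+, 1/4 Rh-.
Independent loci: P(type A, Rh-positive) = 1/2 × 3/4 = 3/8.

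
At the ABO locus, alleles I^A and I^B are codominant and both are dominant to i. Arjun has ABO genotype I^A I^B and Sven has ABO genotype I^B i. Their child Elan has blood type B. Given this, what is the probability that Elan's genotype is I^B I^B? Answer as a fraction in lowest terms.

1/2

Cross I^A I^B × I^B i → 1/4 I^A I^B, 1/4 I^A i, 1/4 I^B I^B, 1/4 I^B i.
Type-B genotypes among offspring: I^B I^B (1/4), I^B i (1/4); total 1/2.
P(I^B I^B | type B) = (1/4) / (1/2) = 1/2.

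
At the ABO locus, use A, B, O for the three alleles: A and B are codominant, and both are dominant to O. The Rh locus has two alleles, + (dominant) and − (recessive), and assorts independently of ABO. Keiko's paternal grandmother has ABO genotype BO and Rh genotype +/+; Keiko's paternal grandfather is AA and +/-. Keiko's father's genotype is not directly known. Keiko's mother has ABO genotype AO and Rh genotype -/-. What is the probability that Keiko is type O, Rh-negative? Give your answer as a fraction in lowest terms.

1/32

Keiko's father's ABO genotype from BO × AA: 1/2 AB, 1/2 AO.
Crossing each possibility with the mother AO and summing P(type O): 1/2·0 + 1/2·1/4 = 1/8.
Similarly for Rh via the father's Rh distribution: P(Rh-) = 1/4.
Independent loci: 1/8 × 1/4 = 1/32.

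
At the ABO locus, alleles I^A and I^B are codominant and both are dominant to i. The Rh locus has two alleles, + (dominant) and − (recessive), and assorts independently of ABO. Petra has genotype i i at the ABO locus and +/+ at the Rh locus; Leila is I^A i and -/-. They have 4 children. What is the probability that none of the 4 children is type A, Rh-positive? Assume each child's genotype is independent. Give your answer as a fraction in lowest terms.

ABO cross i i × I^A i → 1/2 O, 1/2 A.
Rh cross +/+ × -/- → 1 Rh+; so P(type A, Rh-positive) = 1/2 × 1 = 1/2 per child.
P(not type A, Rh-positive) = 1/2 for one child; (1/2)^4 = 1/16.

1/16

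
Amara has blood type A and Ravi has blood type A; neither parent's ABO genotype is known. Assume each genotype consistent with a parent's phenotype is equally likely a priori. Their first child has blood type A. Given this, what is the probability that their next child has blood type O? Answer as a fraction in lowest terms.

1/20

Possible genotypes: Amara ∈ {I^A I^A, I^A i}; Ravi ∈ {I^A I^A, I^A i}.
Weight each parental genotype pair by prior × P(type-A child):
  I^A I^A × I^A I^A: posterior weight 4/15; P(next child type O) = 0.
  I^A I^A × I^A i: posterior weight 4/15; P(next child type O) = 0.
  I^A i × I^A I^A: posterior weight 4/15; P(next child type O) = 0.
  I^A i × I^A i: posterior weight 1/5; P(next child type O) = 1/4.
Weighted sum = 1/20.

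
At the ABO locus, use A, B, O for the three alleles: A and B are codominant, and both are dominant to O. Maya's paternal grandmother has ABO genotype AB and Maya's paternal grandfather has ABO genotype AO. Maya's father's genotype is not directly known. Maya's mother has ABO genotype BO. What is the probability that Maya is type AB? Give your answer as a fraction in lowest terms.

1/4

Maya's father's ABO genotype from AB × AO: 1/4 AA, 1/4 AB, 1/4 AO, 1/4 BO.
Crossing each possibility with the mother BO and summing P(type AB): 1/4·1/2 + 1/4·1/4 + 1/4·1/4 + 1/4·0 = 1/4.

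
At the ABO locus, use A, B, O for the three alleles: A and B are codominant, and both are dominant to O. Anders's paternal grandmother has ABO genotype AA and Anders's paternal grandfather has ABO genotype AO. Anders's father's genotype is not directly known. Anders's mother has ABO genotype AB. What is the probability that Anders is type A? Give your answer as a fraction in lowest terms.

1/2

Anders's father's ABO genotype from AA × AO: 1/2 AA, 1/2 AO.
Crossing each possibility with the mother AB and summing P(type A): 1/2·1/2 + 1/2·1/2 = 1/2.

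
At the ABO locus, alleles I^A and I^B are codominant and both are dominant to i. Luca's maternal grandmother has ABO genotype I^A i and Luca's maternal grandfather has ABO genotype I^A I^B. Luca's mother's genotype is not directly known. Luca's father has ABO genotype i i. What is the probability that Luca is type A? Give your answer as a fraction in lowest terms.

Luca's mother's ABO genotype from I^A i × I^A I^B: 1/4 I^A I^A, 1/4 I^A I^B, 1/4 I^A i, 1/4 I^B i.
Crossing each possibility with the father i i and summing P(type A): 1/4·1 + 1/4·1/2 + 1/4·1/2 + 1/4·0 = 1/2.

1/2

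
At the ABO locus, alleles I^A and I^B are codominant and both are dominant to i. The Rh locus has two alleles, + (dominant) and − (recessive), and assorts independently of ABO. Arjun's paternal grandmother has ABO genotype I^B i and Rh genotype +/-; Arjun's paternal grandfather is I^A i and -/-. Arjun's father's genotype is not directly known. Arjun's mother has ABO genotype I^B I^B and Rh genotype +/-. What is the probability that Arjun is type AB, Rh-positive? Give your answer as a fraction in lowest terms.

Arjun's father's ABO genotype from I^B i × I^A i: 1/4 I^A I^B, 1/4 I^A i, 1/4 I^B i, 1/4 i i.
Crossing each possibility with the mother I^B I^B and summing P(type AB): 1/4·1/2 + 1/4·1/2 + 1/4·0 + 1/4·0 = 1/4.
Similarly for Rh via the father's Rh distribution: P(Rh+) = 5/8.
Independent loci: 1/4 × 5/8 = 5/32.

5/32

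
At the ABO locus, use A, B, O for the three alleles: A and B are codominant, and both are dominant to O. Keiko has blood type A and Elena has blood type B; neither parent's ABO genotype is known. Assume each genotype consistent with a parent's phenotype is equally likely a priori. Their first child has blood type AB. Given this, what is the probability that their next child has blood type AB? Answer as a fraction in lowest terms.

Possible genotypes: Keiko ∈ {AA, AO}; Elena ∈ {BB, BO}.
Weight each parental genotype pair by prior × P(type-AB child):
  AA × BB: posterior weight 4/9; P(next child type AB) = 1.
  AA × BO: posterior weight 2/9; P(next child type AB) = 1/2.
  AO × BB: posterior weight 2/9; P(next child type AB) = 1/2.
  AO × BO: posterior weight 1/9; P(next child type AB) = 1/4.
Weighted sum = 25/36.

25/36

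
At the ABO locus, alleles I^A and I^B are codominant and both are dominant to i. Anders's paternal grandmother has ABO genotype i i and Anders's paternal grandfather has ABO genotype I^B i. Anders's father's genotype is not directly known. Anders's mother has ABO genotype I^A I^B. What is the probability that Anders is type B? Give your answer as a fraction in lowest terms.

1/2

Anders's father's ABO genotype from i i × I^B i: 1/2 I^B i, 1/2 i i.
Crossing each possibility with the mother I^A I^B and summing P(type B): 1/2·1/2 + 1/2·1/2 = 1/2.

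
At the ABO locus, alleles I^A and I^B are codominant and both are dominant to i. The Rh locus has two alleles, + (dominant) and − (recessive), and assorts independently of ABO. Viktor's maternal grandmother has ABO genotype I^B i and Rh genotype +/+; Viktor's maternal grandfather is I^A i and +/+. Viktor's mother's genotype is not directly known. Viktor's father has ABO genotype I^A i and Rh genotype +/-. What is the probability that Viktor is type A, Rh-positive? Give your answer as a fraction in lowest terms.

Viktor's mother's ABO genotype from I^B i × I^A i: 1/4 I^A I^B, 1/4 I^A i, 1/4 I^B i, 1/4 i i.
Crossing each possibility with the father I^A i and summing P(type A): 1/4·1/2 + 1/4·3/4 + 1/4·1/4 + 1/4·1/2 = 1/2.
Similarly for Rh via the mother's Rh distribution: P(Rh+) = 1.
Independent loci: 1/2 × 1 = 1/2.

1/2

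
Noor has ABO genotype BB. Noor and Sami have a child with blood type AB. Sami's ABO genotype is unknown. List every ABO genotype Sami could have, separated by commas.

AA, AB, AO

For each candidate genotype of Sami, check whether crossing it with BB can produce every observed child phenotype.
  AA → possible child types {AB} ✓
  AB → possible child types {B, AB} ✓
  AO → possible child types {B, AB} ✓
  BB → possible child types {B} ✗
  BO → possible child types {B} ✗
  OO → possible child types {B} ✗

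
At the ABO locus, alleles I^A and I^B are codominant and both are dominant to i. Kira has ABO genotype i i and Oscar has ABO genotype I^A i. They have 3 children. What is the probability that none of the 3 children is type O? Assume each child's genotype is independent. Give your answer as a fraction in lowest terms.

ABO cross i i × I^A i → 1/2 O, 1/2 A.
So P(type O) = 1/2 per child.
P(not type O) = 1/2 for one child; (1/2)^3 = 1/8.

1/8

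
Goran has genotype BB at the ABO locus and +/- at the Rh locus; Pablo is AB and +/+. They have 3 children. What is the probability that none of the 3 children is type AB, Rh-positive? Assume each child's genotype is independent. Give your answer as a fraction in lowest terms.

1/8

ABO cross BB × AB → 1/2 B, 1/2 AB.
Rh cross +/- × +/+ → 1 Rh+; so P(type AB, Rh-positive) = 1/2 × 1 = 1/2 per child.
P(not type AB, Rh-positive) = 1/2 for one child; (1/2)^3 = 1/8.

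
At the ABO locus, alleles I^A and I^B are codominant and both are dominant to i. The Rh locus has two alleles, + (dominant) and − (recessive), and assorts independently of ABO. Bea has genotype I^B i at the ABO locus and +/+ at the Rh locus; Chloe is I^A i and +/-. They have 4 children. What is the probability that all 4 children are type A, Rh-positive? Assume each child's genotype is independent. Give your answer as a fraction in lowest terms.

1/256

ABO cross I^B i × I^A i → 1/4 O, 1/4 A, 1/4 B, 1/4 AB.
Rh cross +/+ × +/- → 1 Rh+; so P(type A, Rh-positive) = 1/4 × 1 = 1/4 per child.
All 4 independent: (1/4)^4 = 1/256.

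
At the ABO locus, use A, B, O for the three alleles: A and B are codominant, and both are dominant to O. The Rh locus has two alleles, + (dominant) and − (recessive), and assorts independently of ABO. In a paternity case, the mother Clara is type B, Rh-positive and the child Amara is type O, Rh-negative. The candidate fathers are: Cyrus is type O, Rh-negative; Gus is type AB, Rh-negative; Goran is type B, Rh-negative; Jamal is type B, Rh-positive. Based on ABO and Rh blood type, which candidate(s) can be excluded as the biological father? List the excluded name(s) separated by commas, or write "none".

Gus

A candidate is excluded only if no genotype consistent with his phenotype could produce a type O, Rh-negative child with a type B, Rh-positive mother.
Gus (type AB, Rh-): no genotype consistent with that phenotype can produce a type-O Rh- child with a type-B mother.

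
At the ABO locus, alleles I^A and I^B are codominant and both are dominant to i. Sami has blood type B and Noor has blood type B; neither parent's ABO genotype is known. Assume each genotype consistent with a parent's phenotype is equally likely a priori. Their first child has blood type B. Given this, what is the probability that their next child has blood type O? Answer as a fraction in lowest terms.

1/20

Possible genotypes: Sami ∈ {I^B I^B, I^B i}; Noor ∈ {I^B I^B, I^B i}.
Weight each parental genotype pair by prior × P(type-B child):
  I^B I^B × I^B I^B: posterior weight 4/15; P(next child type O) = 0.
  I^B I^B × I^B i: posterior weight 4/15; P(next child type O) = 0.
  I^B i × I^B I^B: posterior weight 4/15; P(next child type O) = 0.
  I^B i × I^B i: posterior weight 1/5; P(next child type O) = 1/4.
Weighted sum = 1/20.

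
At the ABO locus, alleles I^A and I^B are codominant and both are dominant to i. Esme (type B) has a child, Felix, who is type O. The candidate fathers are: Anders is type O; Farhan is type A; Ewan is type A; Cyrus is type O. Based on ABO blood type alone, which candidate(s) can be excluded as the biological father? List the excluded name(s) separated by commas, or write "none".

A candidate is excluded only if no genotype consistent with his phenotype could produce a type O child with a type B mother.
Every candidate has at least one consistent genotype combination, so none can be excluded.

none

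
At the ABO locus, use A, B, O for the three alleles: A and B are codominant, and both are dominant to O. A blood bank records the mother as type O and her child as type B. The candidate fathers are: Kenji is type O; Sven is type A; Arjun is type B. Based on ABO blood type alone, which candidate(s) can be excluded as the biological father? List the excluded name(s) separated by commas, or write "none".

Kenji, Sven

A candidate is excluded only if no genotype consistent with his phenotype could produce a type B child with a type O mother.
Kenji (type O): no genotype consistent with that phenotype can produce a type-B child with a type-O mother.
Sven (type A): no genotype consistent with that phenotype can produce a type-B child with a type-O mother.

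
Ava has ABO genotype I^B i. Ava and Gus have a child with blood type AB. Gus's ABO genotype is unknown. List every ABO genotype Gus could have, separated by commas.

For each candidate genotype of Gus, check whether crossing it with I^B i can produce every observed child phenotype.
  I^A I^A → possible child types {A, AB} ✓
  I^A I^B → possible child types {A, B, AB} ✓
  I^A i → possible child types {O, A, B, AB} ✓
  I^B I^B → possible child types {B} ✗
  I^B i → possible child types {O, B} ✗
  i i → possible child types {O, B} ✗

I^A I^A, I^A I^B, I^A i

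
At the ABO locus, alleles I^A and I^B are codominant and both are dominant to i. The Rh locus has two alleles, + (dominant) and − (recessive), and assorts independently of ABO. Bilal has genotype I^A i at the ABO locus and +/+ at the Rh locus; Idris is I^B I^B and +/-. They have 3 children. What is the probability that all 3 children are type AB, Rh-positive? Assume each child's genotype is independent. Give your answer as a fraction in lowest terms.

ABO cross I^A i × I^B I^B → 1/2 B, 1/2 AB.
Rh cross +/+ × +/- → 1 Rh+; so P(type AB, Rh-positive) = 1/2 × 1 = 1/2 per child.
All 3 independent: (1/2)^3 = 1/8.

1/8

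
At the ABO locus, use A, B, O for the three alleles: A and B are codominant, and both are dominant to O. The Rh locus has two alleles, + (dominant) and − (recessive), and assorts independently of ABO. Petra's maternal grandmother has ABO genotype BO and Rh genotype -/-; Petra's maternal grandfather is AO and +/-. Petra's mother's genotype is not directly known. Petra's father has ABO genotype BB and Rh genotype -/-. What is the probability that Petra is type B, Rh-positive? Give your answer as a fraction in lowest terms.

Petra's mother's ABO genotype from BO × AO: 1/4 AB, 1/4 AO, 1/4 BO, 1/4 OO.
Crossing each possibility with the father BB and summing P(type B): 1/4·1/2 + 1/4·1/2 + 1/4·1 + 1/4·1 = 3/4.
Similarly for Rh via the mother's Rh distribution: P(Rh+) = 1/4.
Independent loci: 3/4 × 1/4 = 3/16.

3/16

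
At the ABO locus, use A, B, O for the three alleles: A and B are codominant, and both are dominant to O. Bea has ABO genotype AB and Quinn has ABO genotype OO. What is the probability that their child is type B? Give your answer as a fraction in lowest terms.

ABO cross AB × OO → offspring phenotypes: 1/2 A, 1/2 B.
So P(type B) = 1/2.

1/2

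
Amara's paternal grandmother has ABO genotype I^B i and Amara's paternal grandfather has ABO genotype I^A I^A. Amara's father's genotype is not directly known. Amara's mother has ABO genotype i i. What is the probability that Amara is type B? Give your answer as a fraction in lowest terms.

1/4

Amara's father's ABO genotype from I^B i × I^A I^A: 1/2 I^A I^B, 1/2 I^A i.
Crossing each possibility with the mother i i and summing P(type B): 1/2·1/2 + 1/2·0 = 1/4.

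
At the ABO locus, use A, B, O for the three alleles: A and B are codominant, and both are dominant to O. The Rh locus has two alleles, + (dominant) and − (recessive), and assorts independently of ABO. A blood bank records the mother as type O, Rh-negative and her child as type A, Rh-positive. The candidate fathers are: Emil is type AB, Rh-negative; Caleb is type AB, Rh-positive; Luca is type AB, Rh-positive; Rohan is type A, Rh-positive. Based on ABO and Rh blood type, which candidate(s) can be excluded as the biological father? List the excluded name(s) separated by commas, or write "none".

Emil

A candidate is excluded only if no genotype consistent with his phenotype could produce a type A, Rh-positive child with a type O, Rh-negative mother.
Emil (type AB, Rh-): no genotype consistent with that phenotype can produce a type-A Rh+ child with a type-O mother.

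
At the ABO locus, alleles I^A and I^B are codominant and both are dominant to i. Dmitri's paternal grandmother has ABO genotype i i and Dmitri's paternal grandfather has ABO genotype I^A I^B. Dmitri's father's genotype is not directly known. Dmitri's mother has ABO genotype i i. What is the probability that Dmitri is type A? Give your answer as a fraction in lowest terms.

1/4

Dmitri's father's ABO genotype from i i × I^A I^B: 1/2 I^A i, 1/2 I^B i.
Crossing each possibility with the mother i i and summing P(type A): 1/2·1/2 + 1/2·0 = 1/4.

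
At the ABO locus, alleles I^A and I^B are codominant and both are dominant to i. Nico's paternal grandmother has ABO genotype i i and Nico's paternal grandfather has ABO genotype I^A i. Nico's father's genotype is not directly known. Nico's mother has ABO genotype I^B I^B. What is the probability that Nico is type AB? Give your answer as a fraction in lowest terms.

1/4

Nico's father's ABO genotype from i i × I^A i: 1/2 I^A i, 1/2 i i.
Crossing each possibility with the mother I^B I^B and summing P(type AB): 1/2·1/2 + 1/2·0 = 1/4.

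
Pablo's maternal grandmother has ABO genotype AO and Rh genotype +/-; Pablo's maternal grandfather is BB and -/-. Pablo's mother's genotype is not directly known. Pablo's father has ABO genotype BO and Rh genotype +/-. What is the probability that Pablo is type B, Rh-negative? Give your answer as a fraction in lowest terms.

15/64

Pablo's mother's ABO genotype from AO × BB: 1/2 AB, 1/2 BO.
Crossing each possibility with the father BO and summing P(type B): 1/2·1/2 + 1/2·3/4 = 5/8.
Similarly for Rh via the mother's Rh distribution: P(Rh-) = 3/8.
Independent loci: 5/8 × 3/8 = 15/64.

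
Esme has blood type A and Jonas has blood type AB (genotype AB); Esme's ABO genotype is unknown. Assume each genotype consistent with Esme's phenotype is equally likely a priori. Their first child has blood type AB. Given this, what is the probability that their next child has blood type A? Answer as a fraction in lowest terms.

Possible genotypes: Esme ∈ {AA, AO}; Jonas ∈ {AB}.
Weight each parental genotype pair by prior × P(type-AB child):
  AA × AB: posterior weight 2/3; P(next child type A) = 1/2.
  AO × AB: posterior weight 1/3; P(next child type A) = 1/2.
Weighted sum = 1/2.

1/2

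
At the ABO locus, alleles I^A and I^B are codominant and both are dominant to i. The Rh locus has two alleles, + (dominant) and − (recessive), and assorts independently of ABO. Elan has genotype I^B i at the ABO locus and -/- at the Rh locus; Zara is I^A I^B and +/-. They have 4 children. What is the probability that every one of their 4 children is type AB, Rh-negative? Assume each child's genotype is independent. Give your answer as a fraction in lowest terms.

ABO cross I^B i × I^A I^B → 1/4 A, 1/2 B, 1/4 AB.
Rh cross -/- × +/- → 1/2 Rh+, 1/2 Rh-; so P(type AB, Rh-negative) = 1/4 × 1/2 = 1/8 per child.
All 4 independent: (1/8)^4 = 1/4096.

1/4096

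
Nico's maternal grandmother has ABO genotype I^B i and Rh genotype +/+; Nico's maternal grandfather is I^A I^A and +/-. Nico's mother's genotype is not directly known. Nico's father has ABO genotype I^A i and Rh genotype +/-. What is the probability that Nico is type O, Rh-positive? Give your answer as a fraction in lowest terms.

Nico's mother's ABO genotype from I^B i × I^A I^A: 1/2 I^A I^B, 1/2 I^A i.
Crossing each possibility with the father I^A i and summing P(type O): 1/2·0 + 1/2·1/4 = 1/8.
Similarly for Rh via the mother's Rh distribution: P(Rh+) = 7/8.
Independent loci: 1/8 × 7/8 = 7/64.

7/64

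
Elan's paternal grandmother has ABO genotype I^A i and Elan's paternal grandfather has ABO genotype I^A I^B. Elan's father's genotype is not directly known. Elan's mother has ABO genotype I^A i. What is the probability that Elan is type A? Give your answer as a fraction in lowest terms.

5/8

Elan's father's ABO genotype from I^A i × I^A I^B: 1/4 I^A I^A, 1/4 I^A I^B, 1/4 I^A i, 1/4 I^B i.
Crossing each possibility with the mother I^A i and summing P(type A): 1/4·1 + 1/4·1/2 + 1/4·3/4 + 1/4·1/4 = 5/8.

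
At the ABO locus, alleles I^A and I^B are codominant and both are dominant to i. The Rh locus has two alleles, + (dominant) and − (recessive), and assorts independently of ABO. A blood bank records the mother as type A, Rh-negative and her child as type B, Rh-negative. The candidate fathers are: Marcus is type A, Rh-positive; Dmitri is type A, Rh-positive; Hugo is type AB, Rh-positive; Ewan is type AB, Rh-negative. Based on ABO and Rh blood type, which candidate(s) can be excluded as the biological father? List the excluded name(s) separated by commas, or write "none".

Marcus, Dmitri

A candidate is excluded only if no genotype consistent with his phenotype could produce a type B, Rh-negative child with a type A, Rh-negative mother.
Marcus (type A, Rh+): no genotype consistent with that phenotype can produce a type-B Rh- child with a type-A mother.
Dmitri (type A, Rh+): no genotype consistent with that phenotype can produce a type-B Rh- child with a type-A mother.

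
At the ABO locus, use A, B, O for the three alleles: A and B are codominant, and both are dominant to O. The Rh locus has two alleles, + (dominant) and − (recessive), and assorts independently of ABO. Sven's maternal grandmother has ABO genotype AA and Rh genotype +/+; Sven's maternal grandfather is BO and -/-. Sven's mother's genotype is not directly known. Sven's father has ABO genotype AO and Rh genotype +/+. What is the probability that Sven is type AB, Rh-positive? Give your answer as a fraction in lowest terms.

1/8

Sven's mother's ABO genotype from AA × BO: 1/2 AB, 1/2 AO.
Crossing each possibility with the father AO and summing P(type AB): 1/2·1/4 + 1/2·0 = 1/8.
Similarly for Rh via the mother's Rh distribution: P(Rh+) = 1.
Independent loci: 1/8 × 1 = 1/8.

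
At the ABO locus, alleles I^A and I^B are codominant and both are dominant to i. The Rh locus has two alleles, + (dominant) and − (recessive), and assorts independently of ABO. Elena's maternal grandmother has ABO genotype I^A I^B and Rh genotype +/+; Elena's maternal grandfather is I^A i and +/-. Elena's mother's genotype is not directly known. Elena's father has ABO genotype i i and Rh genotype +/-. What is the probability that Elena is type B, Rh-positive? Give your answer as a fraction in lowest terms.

7/32

Elena's mother's ABO genotype from I^A I^B × I^A i: 1/4 I^A I^A, 1/4 I^A I^B, 1/4 I^A i, 1/4 I^B i.
Crossing each possibility with the father i i and summing P(type B): 1/4·0 + 1/4·1/2 + 1/4·0 + 1/4·1/2 = 1/4.
Similarly for Rh via the mother's Rh distribution: P(Rh+) = 7/8.
Independent loci: 1/4 × 7/8 = 7/32.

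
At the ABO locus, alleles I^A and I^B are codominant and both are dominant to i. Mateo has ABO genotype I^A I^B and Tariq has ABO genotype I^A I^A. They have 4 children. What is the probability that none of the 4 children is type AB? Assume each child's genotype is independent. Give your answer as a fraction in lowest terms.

ABO cross I^A I^B × I^A I^A → 1/2 A, 1/2 AB.
So P(type AB) = 1/2 per child.
P(not type AB) = 1/2 for one child; (1/2)^4 = 1/16.

1/16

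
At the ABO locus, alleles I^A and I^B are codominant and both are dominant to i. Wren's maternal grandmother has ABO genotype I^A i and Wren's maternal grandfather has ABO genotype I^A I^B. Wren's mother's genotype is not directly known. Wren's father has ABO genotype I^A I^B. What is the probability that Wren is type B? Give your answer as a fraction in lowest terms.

Wren's mother's ABO genotype from I^A i × I^A I^B: 1/4 I^A I^A, 1/4 I^A I^B, 1/4 I^A i, 1/4 I^B i.
Crossing each possibility with the father I^A I^B and summing P(type B): 1/4·0 + 1/4·1/4 + 1/4·1/4 + 1/4·1/2 = 1/4.

1/4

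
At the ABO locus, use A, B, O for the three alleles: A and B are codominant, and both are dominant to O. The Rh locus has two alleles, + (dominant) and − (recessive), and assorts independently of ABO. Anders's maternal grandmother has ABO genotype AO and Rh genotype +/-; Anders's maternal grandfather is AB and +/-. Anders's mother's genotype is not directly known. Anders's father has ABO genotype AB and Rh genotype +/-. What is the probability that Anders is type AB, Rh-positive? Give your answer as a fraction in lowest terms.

Anders's mother's ABO genotype from AO × AB: 1/4 AA, 1/4 AB, 1/4 AO, 1/4 BO.
Crossing each possibility with the father AB and summing P(type AB): 1/4·1/2 + 1/4·1/2 + 1/4·1/4 + 1/4·1/4 = 3/8.
Similarly for Rh via the mother's Rh distribution: P(Rh+) = 3/4.
Independent loci: 3/8 × 3/4 = 9/32.

9/32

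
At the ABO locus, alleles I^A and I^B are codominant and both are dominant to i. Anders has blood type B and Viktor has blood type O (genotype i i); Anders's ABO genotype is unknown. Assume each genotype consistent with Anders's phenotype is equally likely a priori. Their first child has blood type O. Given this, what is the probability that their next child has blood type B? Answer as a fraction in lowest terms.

1/2

Possible genotypes: Anders ∈ {I^B I^B, I^B i}; Viktor ∈ {i i}.
Weight each parental genotype pair by prior × P(type-O child):
  I^B i × i i: posterior weight 1; P(next child type B) = 1/2.
Weighted sum = 1/2.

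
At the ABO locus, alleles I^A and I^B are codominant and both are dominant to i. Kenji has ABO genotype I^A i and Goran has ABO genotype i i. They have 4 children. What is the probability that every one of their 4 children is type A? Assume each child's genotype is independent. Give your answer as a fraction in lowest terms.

1/16

ABO cross I^A i × i i → 1/2 O, 1/2 A.
So P(type A) = 1/2 per child.
All 4 independent: (1/2)^4 = 1/16.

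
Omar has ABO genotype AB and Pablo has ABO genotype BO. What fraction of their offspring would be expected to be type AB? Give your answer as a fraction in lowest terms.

1/4

ABO cross AB × BO → offspring phenotypes: 1/4 A, 1/2 B, 1/4 AB.
So P(type AB) = 1/4.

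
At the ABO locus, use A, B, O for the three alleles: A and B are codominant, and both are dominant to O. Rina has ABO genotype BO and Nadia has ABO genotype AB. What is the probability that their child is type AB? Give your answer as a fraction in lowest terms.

ABO cross BO × AB → offspring phenotypes: 1/4 A, 1/2 B, 1/4 AB.
So P(type AB) = 1/4.

1/4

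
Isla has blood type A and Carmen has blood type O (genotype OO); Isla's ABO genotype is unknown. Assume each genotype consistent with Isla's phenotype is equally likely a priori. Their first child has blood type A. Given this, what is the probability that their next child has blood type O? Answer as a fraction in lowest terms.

1/6

Possible genotypes: Isla ∈ {AA, AO}; Carmen ∈ {OO}.
Weight each parental genotype pair by prior × P(type-A child):
  AA × OO: posterior weight 2/3; P(next child type O) = 0.
  AO × OO: posterior weight 1/3; P(next child type O) = 1/2.
Weighted sum = 1/6.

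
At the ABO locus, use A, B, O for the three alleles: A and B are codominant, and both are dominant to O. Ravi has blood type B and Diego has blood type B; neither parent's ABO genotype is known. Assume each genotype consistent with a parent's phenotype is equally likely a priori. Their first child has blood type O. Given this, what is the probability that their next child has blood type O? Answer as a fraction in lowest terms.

1/4

Possible genotypes: Ravi ∈ {BB, BO}; Diego ∈ {BB, BO}.
Weight each parental genotype pair by prior × P(type-O child):
  BO × BO: posterior weight 1; P(next child type O) = 1/4.
Weighted sum = 1/4.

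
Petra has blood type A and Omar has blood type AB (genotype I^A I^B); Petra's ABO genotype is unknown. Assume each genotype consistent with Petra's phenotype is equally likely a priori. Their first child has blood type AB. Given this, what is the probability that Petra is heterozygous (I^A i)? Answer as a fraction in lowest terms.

Possible genotypes: Petra ∈ {I^A I^A, I^A i}; Omar ∈ {I^A I^B}.
Weight each parental genotype pair by prior × P(type-AB child):
  I^A I^A × I^A I^B: posterior weight 2/3.
  I^A i × I^A I^B: posterior weight 1/3.
Sum the posterior weight over pairs where Petra is I^A i: 1/3.

1/3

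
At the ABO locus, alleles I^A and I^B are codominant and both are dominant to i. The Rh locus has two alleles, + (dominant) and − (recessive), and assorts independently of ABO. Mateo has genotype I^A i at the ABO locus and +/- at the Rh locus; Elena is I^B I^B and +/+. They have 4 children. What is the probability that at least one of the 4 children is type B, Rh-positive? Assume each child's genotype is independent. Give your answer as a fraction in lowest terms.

15/16

ABO cross I^A i × I^B I^B → 1/2 B, 1/2 AB.
Rh cross +/- × +/+ → 1 Rh+; so P(type B, Rh-positive) = 1/2 × 1 = 1/2 per child.
P(none) = (1/2)^4 = 1/16; P(at least one) = 1 − 1/16 = 15/16.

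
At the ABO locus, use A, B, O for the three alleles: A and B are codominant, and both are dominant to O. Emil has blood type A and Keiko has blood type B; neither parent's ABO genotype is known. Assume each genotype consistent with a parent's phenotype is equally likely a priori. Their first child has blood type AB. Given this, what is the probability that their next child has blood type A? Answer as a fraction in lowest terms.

Possible genotypes: Emil ∈ {AA, AO}; Keiko ∈ {BB, BO}.
Weight each parental genotype pair by prior × P(type-AB child):
  AA × BB: posterior weight 4/9; P(next child type A) = 0.
  AA × BO: posterior weight 2/9; P(next child type A) = 1/2.
  AO × BB: posterior weight 2/9; P(next child type A) = 0.
  AO × BO: posterior weight 1/9; P(next child type A) = 1/4.
Weighted sum = 5/36.

5/36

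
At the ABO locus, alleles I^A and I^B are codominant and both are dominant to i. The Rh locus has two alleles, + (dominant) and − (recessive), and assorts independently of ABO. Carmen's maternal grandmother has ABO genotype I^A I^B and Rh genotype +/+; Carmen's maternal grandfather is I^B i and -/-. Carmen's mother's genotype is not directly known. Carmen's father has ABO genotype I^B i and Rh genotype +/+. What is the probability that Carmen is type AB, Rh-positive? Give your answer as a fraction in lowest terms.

1/8

Carmen's mother's ABO genotype from I^A I^B × I^B i: 1/4 I^A I^B, 1/4 I^A i, 1/4 I^B I^B, 1/4 I^B i.
Crossing each possibility with the father I^B i and summing P(type AB): 1/4·1/4 + 1/4·1/4 + 1/4·0 + 1/4·0 = 1/8.
Similarly for Rh via the mother's Rh distribution: P(Rh+) = 1.
Independent loci: 1/8 × 1 = 1/8.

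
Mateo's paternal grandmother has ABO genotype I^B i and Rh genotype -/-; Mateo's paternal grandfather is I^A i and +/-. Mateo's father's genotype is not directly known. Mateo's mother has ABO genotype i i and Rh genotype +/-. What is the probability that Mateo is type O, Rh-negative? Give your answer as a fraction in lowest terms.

Mateo's father's ABO genotype from I^B i × I^A i: 1/4 I^A I^B, 1/4 I^A i, 1/4 I^B i, 1/4 i i.
Crossing each possibility with the mother i i and summing P(type O): 1/4·0 + 1/4·1/2 + 1/4·1/2 + 1/4·1 = 1/2.
Similarly for Rh via the father's Rh distribution: P(Rh-) = 3/8.
Independent loci: 1/2 × 3/8 = 3/16.

3/16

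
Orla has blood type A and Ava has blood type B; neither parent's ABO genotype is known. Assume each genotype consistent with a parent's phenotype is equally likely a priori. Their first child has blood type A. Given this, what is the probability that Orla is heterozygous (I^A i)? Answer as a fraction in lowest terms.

1/3

Possible genotypes: Orla ∈ {I^A I^A, I^A i}; Ava ∈ {I^B I^B, I^B i}.
Weight each parental genotype pair by prior × P(type-A child):
  I^A I^A × I^B i: posterior weight 2/3.
  I^A i × I^B i: posterior weight 1/3.
Sum the posterior weight over pairs where Orla is I^A i: 1/3.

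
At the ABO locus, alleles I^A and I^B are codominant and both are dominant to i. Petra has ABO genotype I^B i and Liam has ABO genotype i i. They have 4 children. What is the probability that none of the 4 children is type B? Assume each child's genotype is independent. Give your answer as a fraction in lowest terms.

ABO cross I^B i × i i → 1/2 O, 1/2 B.
So P(type B) = 1/2 per child.
P(not type B) = 1/2 for one child; (1/2)^4 = 1/16.

1/16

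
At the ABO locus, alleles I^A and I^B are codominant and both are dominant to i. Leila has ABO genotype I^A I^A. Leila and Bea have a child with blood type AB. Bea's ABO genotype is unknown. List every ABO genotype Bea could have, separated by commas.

For each candidate genotype of Bea, check whether crossing it with I^A I^A can produce every observed child phenotype.
  I^A I^A → possible child types {A} ✗
  I^A I^B → possible child types {A, AB} ✓
  I^A i → possible child types {A} ✗
  I^B I^B → possible child types {AB} ✓
  I^B i → possible child types {A, AB} ✓
  i i → possible child types {A} ✗

I^A I^B, I^B I^B, I^B i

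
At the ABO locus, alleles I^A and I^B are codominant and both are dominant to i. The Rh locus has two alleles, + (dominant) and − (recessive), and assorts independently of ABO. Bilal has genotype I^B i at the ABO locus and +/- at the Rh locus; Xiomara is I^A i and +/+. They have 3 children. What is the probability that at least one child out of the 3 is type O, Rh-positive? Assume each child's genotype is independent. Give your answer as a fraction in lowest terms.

37/64

ABO cross I^B i × I^A i → 1/4 O, 1/4 A, 1/4 B, 1/4 AB.
Rh cross +/- × +/+ → 1 Rh+; so P(type O, Rh-positive) = 1/4 × 1 = 1/4 per child.
P(none) = (3/4)^3 = 27/64; P(at least one) = 1 − 27/64 = 37/64.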